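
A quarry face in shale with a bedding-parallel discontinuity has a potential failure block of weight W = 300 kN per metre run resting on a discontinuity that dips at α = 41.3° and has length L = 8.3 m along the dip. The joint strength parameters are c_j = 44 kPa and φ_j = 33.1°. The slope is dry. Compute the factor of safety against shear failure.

FS = 2.59

Resolving the block weight along and normal to the plane and applying the Mohr–Coulomb strength on the joint:
N' = W cosα = 300·cos41.3° = 225.4 kN/m
Driving force T = W sinα = 300·sin41.3° = 198.0 kN/m
Resisting force R = c_j·L + N'·tanφ_j = 44·8.3 + 225.4·tan33.1° = 365.2 + 146.9 = 512.1 kN/m
FS = R / T = 512.1 / 198.0 = 2.586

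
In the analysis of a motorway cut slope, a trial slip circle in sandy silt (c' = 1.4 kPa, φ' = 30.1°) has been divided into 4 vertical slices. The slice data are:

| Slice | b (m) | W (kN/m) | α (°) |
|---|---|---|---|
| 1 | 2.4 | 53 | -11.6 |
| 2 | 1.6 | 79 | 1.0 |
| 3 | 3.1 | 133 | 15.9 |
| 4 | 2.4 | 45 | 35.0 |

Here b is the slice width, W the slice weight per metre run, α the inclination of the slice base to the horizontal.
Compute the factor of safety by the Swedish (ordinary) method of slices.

Ordinary method of slices: FS = Σ[c'·Δl_i + (W_i cosα_i)·tanφ'] / Σ W_i sinα_i, with Δl_i = b_i / cosα_i.
Slice 1: Δl = 2.4/cos(-11.6°) = 2.450 m; N'_1 = 53·cos(-11.6°) = 51.9; c'Δl = 3.43; W sinα = -10.7
Slice 2: Δl = 1.6/cos1.0° = 1.600 m; N'_2 = 79·cos1.0° = 79.0; c'Δl = 2.24; W sinα = 1.4
Slice 3: Δl = 3.1/cos15.9° = 3.223 m; N'_3 = 133·cos15.9° = 127.9; c'Δl = 4.51; W sinα = 36.4
Slice 4: Δl = 2.4/cos35.0° = 2.930 m; N'_4 = 45·cos35.0° = 36.9; c'Δl = 4.10; W sinα = 25.8
Σc'Δl = 14.3 kN/m; ΣN' = 295.7 kN/m; ΣW sinα = 53.0 kN/m
Resisting = 14.3 + 295.7·tan30.1° = 14.3 + 171.4 = 185.7 kN/m
FS = 185.7 / 53.0 = 3.506

FS = 3.51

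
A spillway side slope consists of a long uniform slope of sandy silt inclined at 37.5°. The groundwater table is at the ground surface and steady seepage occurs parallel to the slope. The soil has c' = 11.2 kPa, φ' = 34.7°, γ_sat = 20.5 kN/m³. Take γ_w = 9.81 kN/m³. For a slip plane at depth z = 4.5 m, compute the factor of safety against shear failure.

FS = 0.72

With seepage parallel to the slope and the water table at the surface, the effective normal stress on the slip plane uses the buoyant unit weight γ' = γ_sat − γ_w while the driving shear stress uses γ_sat:
FS = [c' + γ' z cos²β tanφ'] / [γ_sat z sinβ cosβ]
γ' = 20.5 − 9.81 = 10.69 kN/m³
Numerator = 11.2 + 10.69·4.5·cos²37.5°·tan34.7° = 11.2 + 10.69·4.5·0.6294·0.6924 = 32.165 kPa
Denominator = 20.5·4.5·sin37.5°·cos37.5° = 20.5·4.5·0.6088·0.7934 = 44.553 kPa
FS = 32.165 / 44.553 = 0.722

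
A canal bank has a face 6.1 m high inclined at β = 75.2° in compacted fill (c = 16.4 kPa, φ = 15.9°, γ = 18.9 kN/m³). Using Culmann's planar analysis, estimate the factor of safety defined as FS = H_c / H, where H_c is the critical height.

H_c = (4c/γ) · sinβ cosφ / [1 − cos(β − φ)]
    = (4·16.4/18.9) · sin75.2°·cos15.9° / [1 − cos59.3°]
    = 3.471 · 0.9298 / 0.4895 = 6.59 m
FS = H_c / H = 6.59 / 6.1 = 1.081

FS = 1.08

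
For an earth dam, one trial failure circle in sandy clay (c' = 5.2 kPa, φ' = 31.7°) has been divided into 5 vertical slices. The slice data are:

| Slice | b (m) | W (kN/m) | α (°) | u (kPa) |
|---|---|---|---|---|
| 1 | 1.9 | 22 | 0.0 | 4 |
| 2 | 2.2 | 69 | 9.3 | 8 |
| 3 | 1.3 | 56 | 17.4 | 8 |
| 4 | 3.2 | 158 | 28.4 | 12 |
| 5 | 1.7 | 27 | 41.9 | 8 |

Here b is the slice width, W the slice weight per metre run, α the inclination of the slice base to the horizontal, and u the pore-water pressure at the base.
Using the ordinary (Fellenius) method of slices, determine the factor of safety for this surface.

FS = 1.53

Ordinary method of slices: FS = Σ[c'·Δl_i + (W_i cosα_i − u_i·Δl_i)·tanφ'] / Σ W_i sinα_i, with Δl_i = b_i / cosα_i.
Slice 1: Δl = 1.9/cos0.0° = 1.900 m; N'_1 = 22·cos0.0° − 4·1.900 = 14.4; c'Δl = 9.88; W sinα = 0.0
Slice 2: Δl = 2.2/cos9.3° = 2.229 m; N'_2 = 69·cos9.3° − 8·2.229 = 50.3; c'Δl = 11.59; W sinα = 11.2
Slice 3: Δl = 1.3/cos17.4° = 1.362 m; N'_3 = 56·cos17.4° − 8·1.362 = 42.5; c'Δl = 7.08; W sinα = 16.7
Slice 4: Δl = 3.2/cos28.4° = 3.638 m; N'_4 = 158·cos28.4° − 12·3.638 = 95.3; c'Δl = 18.92; W sinα = 75.1
Slice 5: Δl = 1.7/cos41.9° = 2.284 m; N'_5 = 27·cos41.9° − 8·2.284 = 1.8; c'Δl = 11.88; W sinα = 18.0
Σc'Δl = 59.3 kN/m; ΣN' = 204.4 kN/m; ΣW sinα = 121.1 kN/m
Resisting = 59.3 + 204.4·tan31.7° = 59.3 + 126.2 = 185.6 kN/m
FS = 185.6 / 121.1 = 1.533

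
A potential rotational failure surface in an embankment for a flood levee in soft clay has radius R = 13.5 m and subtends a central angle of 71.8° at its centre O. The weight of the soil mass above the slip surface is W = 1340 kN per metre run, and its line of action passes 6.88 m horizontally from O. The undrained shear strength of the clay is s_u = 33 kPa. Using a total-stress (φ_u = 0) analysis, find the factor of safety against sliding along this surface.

Taking moments about the centre O, the resisting moment is provided by the undrained shear strength acting along the arc:
Arc length L_a = R·θ = 13.5·(71.8°·π/180) = 13.5·1.2531 = 16.92 m
M_R = s_u·L_a·R = 33·16.92·13.5 = 7536.7 kN·m/m
M_D = W·d = 1340·6.88 = 9219.2 kN·m/m
FS = M_R / M_D = 7536.7 / 9219.2 = 0.818

FS = 0.82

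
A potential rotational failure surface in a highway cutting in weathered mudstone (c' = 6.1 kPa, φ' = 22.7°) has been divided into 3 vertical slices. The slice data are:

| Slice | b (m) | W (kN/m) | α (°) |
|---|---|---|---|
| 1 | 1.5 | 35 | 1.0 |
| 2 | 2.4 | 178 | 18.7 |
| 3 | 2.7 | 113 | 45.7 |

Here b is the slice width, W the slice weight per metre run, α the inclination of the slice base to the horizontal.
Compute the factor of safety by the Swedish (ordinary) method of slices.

Ordinary method of slices: FS = Σ[c'·Δl_i + (W_i cosα_i)·tanφ'] / Σ W_i sinα_i, with Δl_i = b_i / cosα_i.
Slice 1: Δl = 1.5/cos1.0° = 1.500 m; N'_1 = 35·cos1.0° = 35.0; c'Δl = 9.15; W sinα = 0.6
Slice 2: Δl = 2.4/cos18.7° = 2.534 m; N'_2 = 178·cos18.7° = 168.6; c'Δl = 15.46; W sinα = 57.1
Slice 3: Δl = 2.7/cos45.7° = 3.866 m; N'_3 = 113·cos45.7° = 78.9; c'Δl = 23.58; W sinα = 80.9
Σc'Δl = 48.2 kN/m; ΣN' = 282.5 kN/m; ΣW sinα = 138.6 kN/m
Resisting = 48.2 + 282.5·tan22.7° = 48.2 + 118.2 = 166.4 kN/m
FS = 166.4 / 138.6 = 1.201

FS = 1.20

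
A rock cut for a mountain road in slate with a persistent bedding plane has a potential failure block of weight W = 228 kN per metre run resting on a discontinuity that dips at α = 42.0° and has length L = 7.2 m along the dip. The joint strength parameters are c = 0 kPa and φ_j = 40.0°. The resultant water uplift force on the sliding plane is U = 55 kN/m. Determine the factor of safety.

FS = 0.63

Resolving the block weight along and normal to the plane and applying the Mohr–Coulomb strength on the joint:
N' = W cosα − U = 228·cos42.0° − 55 = 114.4 kN/m
Driving force T = W sinα = 228·sin42.0° = 152.6 kN/m
Resisting force R = c·L + N'·tanφ_j = 0·7.2 + 114.4·tan40.0° = 0.0 + 96.0 = 96.0 kN/m
FS = R / T = 96.0 / 152.6 = 0.629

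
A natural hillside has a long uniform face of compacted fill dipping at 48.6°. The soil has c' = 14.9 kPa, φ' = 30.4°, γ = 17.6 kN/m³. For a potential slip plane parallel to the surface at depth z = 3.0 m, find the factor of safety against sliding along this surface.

For an infinite slope with a slip plane parallel to the surface (no pore pressure): FS = [c' + γz cos²β tanφ'] / [γz sinβ cosβ].
γz = 17.6·3.0 = 52.80 kN/m²
Numerator = 14.9 + 52.80·cos²48.6°·tan30.4° = 14.9 + 52.80·0.4373·0.5867 = 28.448 kPa
Denominator = 52.80·sin48.6°·cos48.6° = 52.80·0.7501·0.6613 = 26.192 kPa
FS = 28.448 / 26.192 = 1.086

FS = 1.09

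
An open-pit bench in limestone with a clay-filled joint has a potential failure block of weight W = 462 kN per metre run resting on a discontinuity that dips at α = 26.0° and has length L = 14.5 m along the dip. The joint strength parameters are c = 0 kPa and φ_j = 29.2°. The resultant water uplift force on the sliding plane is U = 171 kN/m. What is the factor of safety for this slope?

Resolving the block weight along and normal to the plane and applying the Mohr–Coulomb strength on the joint:
N' = W cosα − U = 462·cos26.0° − 171 = 244.2 kN/m
Driving force T = W sinα = 462·sin26.0° = 202.5 kN/m
Resisting force R = c·L + N'·tanφ_j = 0·14.5 + 244.2·tan29.2° = 0.0 + 136.5 = 136.5 kN/m
FS = R / T = 136.5 / 202.5 = 0.674

FS = 0.67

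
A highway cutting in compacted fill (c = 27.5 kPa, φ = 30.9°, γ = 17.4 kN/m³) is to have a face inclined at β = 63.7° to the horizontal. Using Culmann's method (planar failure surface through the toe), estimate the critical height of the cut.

H_c = 30.50 m

Culmann's analysis gives the critical failure plane at α_cr = (β + φ)/2 = (63.7 + 30.9)/2 = 47.3°, and the critical height
H_c = (4c/γ) · sinβ cosφ / [1 − cos(β − φ)]
    = (4·27.5/17.4) · sin63.7°·cos30.9° / [1 − cos(32.8°)]
    = 6.322 · 0.8965·0.8581 / [1 − 0.8406]
    = 6.322 · 0.7692 / 0.1594
    = 30.50 m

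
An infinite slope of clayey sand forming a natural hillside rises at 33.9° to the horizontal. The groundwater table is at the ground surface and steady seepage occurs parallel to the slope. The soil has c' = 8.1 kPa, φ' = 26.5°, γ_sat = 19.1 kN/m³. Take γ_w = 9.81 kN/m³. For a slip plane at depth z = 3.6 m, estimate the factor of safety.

With seepage parallel to the slope and the water table at the surface, the effective normal stress on the slip plane uses the buoyant unit weight γ' = γ_sat − γ_w while the driving shear stress uses γ_sat:
FS = [c' + γ' z cos²β tanφ'] / [γ_sat z sinβ cosβ]
γ' = 19.1 − 9.81 = 9.29 kN/m³
Numerator = 8.1 + 9.29·3.6·cos²33.9°·tan26.5° = 8.1 + 9.29·3.6·0.6889·0.4986 = 19.587 kPa
Denominator = 19.1·3.6·sin33.9°·cos33.9° = 19.1·3.6·0.5577·0.8300 = 31.831 kPa
FS = 19.587 / 31.831 = 0.615

FS = 0.62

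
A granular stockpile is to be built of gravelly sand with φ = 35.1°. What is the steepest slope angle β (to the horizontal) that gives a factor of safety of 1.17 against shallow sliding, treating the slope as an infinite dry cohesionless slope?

β = 31.0°

For an infinite dry cohesionless slope FS = tanφ/tanβ, so tanβ = tanφ / FS.
tanβ = tan35.1° / 1.17 = 0.7028 / 1.17 = 0.6007
β = arctan(0.6007) = 30.99°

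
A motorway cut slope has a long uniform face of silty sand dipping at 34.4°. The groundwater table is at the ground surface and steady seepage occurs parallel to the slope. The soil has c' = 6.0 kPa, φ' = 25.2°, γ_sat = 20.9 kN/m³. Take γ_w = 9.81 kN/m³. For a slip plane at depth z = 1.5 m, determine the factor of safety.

With seepage parallel to the slope and the water table at the surface, the effective normal stress on the slip plane uses the buoyant unit weight γ' = γ_sat − γ_w while the driving shear stress uses γ_sat:
FS = [c' + γ' z cos²β tanφ'] / [γ_sat z sinβ cosβ]
γ' = 20.9 − 9.81 = 11.09 kN/m³
Numerator = 6.0 + 11.09·1.5·cos²34.4°·tan25.2° = 6.0 + 11.09·1.5·0.6808·0.4706 = 11.329 kPa
Denominator = 20.9·1.5·sin34.4°·cos34.4° = 20.9·1.5·0.5650·0.8251 = 14.614 kPa
FS = 11.329 / 14.614 = 0.775

FS = 0.78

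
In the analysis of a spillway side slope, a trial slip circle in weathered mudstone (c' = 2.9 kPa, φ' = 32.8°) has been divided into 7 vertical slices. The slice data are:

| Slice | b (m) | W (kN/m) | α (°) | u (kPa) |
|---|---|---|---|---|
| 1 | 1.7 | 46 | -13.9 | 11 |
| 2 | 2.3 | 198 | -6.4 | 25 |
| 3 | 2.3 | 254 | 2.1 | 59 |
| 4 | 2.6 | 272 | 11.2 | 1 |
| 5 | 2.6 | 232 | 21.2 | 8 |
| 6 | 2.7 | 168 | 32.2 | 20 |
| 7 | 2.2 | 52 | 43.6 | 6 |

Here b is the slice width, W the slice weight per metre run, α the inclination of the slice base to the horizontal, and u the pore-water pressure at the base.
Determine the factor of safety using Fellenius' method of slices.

FS = 2.49

Ordinary method of slices: FS = Σ[c'·Δl_i + (W_i cosα_i − u_i·Δl_i)·tanφ'] / Σ W_i sinα_i, with Δl_i = b_i / cosα_i.
Slice 1: Δl = 1.7/cos(-13.9°) = 1.751 m; N'_1 = 46·cos(-13.9°) − 11·1.751 = 25.4; c'Δl = 5.08; W sinα = -11.1
Slice 2: Δl = 2.3/cos(-6.4°) = 2.314 m; N'_2 = 198·cos(-6.4°) − 25·2.314 = 138.9; c'Δl = 6.71; W sinα = -22.1
Slice 3: Δl = 2.3/cos2.1° = 2.302 m; N'_3 = 254·cos2.1° − 59·2.302 = 118.0; c'Δl = 6.67; W sinα = 9.3
Slice 4: Δl = 2.6/cos11.2° = 2.650 m; N'_4 = 272·cos11.2° − 1·2.650 = 264.2; c'Δl = 7.69; W sinα = 52.8
Slice 5: Δl = 2.6/cos21.2° = 2.789 m; N'_5 = 232·cos21.2° − 8·2.789 = 194.0; c'Δl = 8.09; W sinα = 83.9
Slice 6: Δl = 2.7/cos32.2° = 3.191 m; N'_6 = 168·cos32.2° − 20·3.191 = 78.3; c'Δl = 9.25; W sinα = 89.5
Slice 7: Δl = 2.2/cos43.6° = 3.038 m; N'_7 = 52·cos43.6° − 6·3.038 = 19.4; c'Δl = 8.81; W sinα = 35.9
Σc'Δl = 52.3 kN/m; ΣN' = 838.3 kN/m; ΣW sinα = 238.3 kN/m
Resisting = 52.3 + 838.3·tan32.8° = 52.3 + 540.2 = 592.5 kN/m
FS = 592.5 / 238.3 = 2.486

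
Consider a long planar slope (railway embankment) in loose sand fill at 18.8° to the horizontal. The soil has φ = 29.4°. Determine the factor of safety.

For a dry cohesionless infinite slope the factor of safety is FS = tanφ / tanβ.
FS = tan29.4° / tan18.8° = 0.5635 / 0.3404 = 1.655

FS = 1.66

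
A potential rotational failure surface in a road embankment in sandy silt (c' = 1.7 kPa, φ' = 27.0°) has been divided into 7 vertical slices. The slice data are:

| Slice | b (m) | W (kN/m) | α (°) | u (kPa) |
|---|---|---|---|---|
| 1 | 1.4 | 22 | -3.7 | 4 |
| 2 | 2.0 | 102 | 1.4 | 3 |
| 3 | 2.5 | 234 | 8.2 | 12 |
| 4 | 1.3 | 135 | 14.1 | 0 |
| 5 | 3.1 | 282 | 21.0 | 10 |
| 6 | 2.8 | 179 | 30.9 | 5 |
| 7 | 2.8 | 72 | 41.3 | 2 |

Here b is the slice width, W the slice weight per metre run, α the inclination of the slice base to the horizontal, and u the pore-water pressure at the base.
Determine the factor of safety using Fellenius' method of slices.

FS = 1.52

Ordinary method of slices: FS = Σ[c'·Δl_i + (W_i cosα_i − u_i·Δl_i)·tanφ'] / Σ W_i sinα_i, with Δl_i = b_i / cosα_i.
Slice 1: Δl = 1.4/cos(-3.7°) = 1.403 m; N'_1 = 22·cos(-3.7°) − 4·1.403 = 16.3; c'Δl = 2.38; W sinα = -1.4
Slice 2: Δl = 2.0/cos1.4° = 2.001 m; N'_2 = 102·cos1.4° − 3·2.001 = 96.0; c'Δl = 3.40; W sinα = 2.5
Slice 3: Δl = 2.5/cos8.2° = 2.526 m; N'_3 = 234·cos8.2° − 12·2.526 = 201.3; c'Δl = 4.29; W sinα = 33.4
Slice 4: Δl = 1.3/cos14.1° = 1.340 m; N'_4 = 135·cos14.1° − 0·1.340 = 130.9; c'Δl = 2.28; W sinα = 32.9
Slice 5: Δl = 3.1/cos21.0° = 3.321 m; N'_5 = 282·cos21.0° − 10·3.321 = 230.1; c'Δl = 5.64; W sinα = 101.1
Slice 6: Δl = 2.8/cos30.9° = 3.263 m; N'_6 = 179·cos30.9° − 5·3.263 = 137.3; c'Δl = 5.55; W sinα = 91.9
Slice 7: Δl = 2.8/cos41.3° = 3.727 m; N'_7 = 72·cos41.3° − 2·3.727 = 46.6; c'Δl = 6.34; W sinα = 47.5
Σc'Δl = 29.9 kN/m; ΣN' = 858.5 kN/m; ΣW sinα = 307.8 kN/m
Resisting = 29.9 + 858.5·tan27.0° = 29.9 + 437.4 = 467.3 kN/m
FS = 467.3 / 307.8 = 1.518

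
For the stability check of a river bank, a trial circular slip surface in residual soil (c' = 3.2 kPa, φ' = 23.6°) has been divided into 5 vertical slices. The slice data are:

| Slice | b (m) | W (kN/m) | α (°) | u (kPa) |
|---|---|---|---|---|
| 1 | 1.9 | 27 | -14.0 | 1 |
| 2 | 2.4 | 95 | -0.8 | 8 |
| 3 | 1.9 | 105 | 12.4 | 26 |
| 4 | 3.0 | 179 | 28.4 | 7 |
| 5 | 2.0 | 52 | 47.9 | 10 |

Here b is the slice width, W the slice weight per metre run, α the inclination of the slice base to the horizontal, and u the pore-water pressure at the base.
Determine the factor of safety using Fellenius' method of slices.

FS = 1.21

Ordinary method of slices: FS = Σ[c'·Δl_i + (W_i cosα_i − u_i·Δl_i)·tanφ'] / Σ W_i sinα_i, with Δl_i = b_i / cosα_i.
Slice 1: Δl = 1.9/cos(-14.0°) = 1.958 m; N'_1 = 27·cos(-14.0°) − 1·1.958 = 24.2; c'Δl = 6.27; W sinα = -6.5
Slice 2: Δl = 2.4/cos(-0.8°) = 2.400 m; N'_2 = 95·cos(-0.8°) − 8·2.400 = 75.8; c'Δl = 7.68; W sinα = -1.3
Slice 3: Δl = 1.9/cos12.4° = 1.945 m; N'_3 = 105·cos12.4° − 26·1.945 = 52.0; c'Δl = 6.23; W sinα = 22.5
Slice 4: Δl = 3.0/cos28.4° = 3.410 m; N'_4 = 179·cos28.4° − 7·3.410 = 133.6; c'Δl = 10.91; W sinα = 85.1
Slice 5: Δl = 2.0/cos47.9° = 2.983 m; N'_5 = 52·cos47.9° − 10·2.983 = 5.0; c'Δl = 9.55; W sinα = 38.6
Σc'Δl = 40.6 kN/m; ΣN' = 290.6 kN/m; ΣW sinα = 138.4 kN/m
Resisting = 40.6 + 290.6·tan23.6° = 40.6 + 127.0 = 167.6 kN/m
FS = 167.6 / 138.4 = 1.211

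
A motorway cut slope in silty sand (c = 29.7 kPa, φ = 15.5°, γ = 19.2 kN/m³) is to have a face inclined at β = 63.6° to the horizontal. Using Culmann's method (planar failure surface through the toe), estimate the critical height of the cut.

H_c = 16.08 m

Culmann's analysis gives the critical failure plane at α_cr = (β + φ)/2 = (63.6 + 15.5)/2 = 39.5°, and the critical height
H_c = (4c/γ) · sinβ cosφ / [1 − cos(β − φ)]
    = (4·29.7/19.2) · sin63.6°·cos15.5° / [1 − cos(48.1°)]
    = 6.188 · 0.8957·0.9636 / [1 − 0.6678]
    = 6.188 · 0.8631 / 0.3322
    = 16.08 m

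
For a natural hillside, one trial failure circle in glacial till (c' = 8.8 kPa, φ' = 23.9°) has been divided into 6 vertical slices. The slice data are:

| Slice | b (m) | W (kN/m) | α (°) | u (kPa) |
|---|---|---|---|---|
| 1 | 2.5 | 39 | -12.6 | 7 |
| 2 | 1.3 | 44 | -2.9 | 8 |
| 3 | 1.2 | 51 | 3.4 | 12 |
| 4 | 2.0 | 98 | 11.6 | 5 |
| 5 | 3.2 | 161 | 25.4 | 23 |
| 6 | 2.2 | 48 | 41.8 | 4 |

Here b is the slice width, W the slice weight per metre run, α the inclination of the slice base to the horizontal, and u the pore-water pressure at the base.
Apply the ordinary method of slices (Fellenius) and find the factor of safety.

FS = 2.09

Ordinary method of slices: FS = Σ[c'·Δl_i + (W_i cosα_i − u_i·Δl_i)·tanφ'] / Σ W_i sinα_i, with Δl_i = b_i / cosα_i.
Slice 1: Δl = 2.5/cos(-12.6°) = 2.562 m; N'_1 = 39·cos(-12.6°) − 7·2.562 = 20.1; c'Δl = 22.54; W sinα = -8.5
Slice 2: Δl = 1.3/cos(-2.9°) = 1.302 m; N'_2 = 44·cos(-2.9°) − 8·1.302 = 33.5; c'Δl = 11.45; W sinα = -2.2
Slice 3: Δl = 1.2/cos3.4° = 1.202 m; N'_3 = 51·cos3.4° − 12·1.202 = 36.5; c'Δl = 10.58; W sinα = 3.0
Slice 4: Δl = 2.0/cos11.6° = 2.042 m; N'_4 = 98·cos11.6° − 5·2.042 = 85.8; c'Δl = 17.97; W sinα = 19.7
Slice 5: Δl = 3.2/cos25.4° = 3.542 m; N'_5 = 161·cos25.4° − 23·3.542 = 64.0; c'Δl = 31.17; W sinα = 69.1
Slice 6: Δl = 2.2/cos41.8° = 2.951 m; N'_6 = 48·cos41.8° − 4·2.951 = 24.0; c'Δl = 25.97; W sinα = 32.0
Σc'Δl = 119.7 kN/m; ΣN' = 263.9 kN/m; ΣW sinα = 113.0 kN/m
Resisting = 119.7 + 263.9·tan23.9° = 119.7 + 116.9 = 236.6 kN/m
FS = 236.6 / 113.0 = 2.093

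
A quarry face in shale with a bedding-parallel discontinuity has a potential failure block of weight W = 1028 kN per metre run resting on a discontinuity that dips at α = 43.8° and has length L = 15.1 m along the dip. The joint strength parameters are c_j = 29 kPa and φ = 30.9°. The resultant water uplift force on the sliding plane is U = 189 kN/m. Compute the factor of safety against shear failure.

Resolving the block weight along and normal to the plane and applying the Mohr–Coulomb strength on the joint:
N' = W cosα − U = 1028·cos43.8° − 189 = 553.0 kN/m
Driving force T = W sinα = 1028·sin43.8° = 711.5 kN/m
Resisting force R = c_j·L + N'·tanφ = 29·15.1 + 553.0·tan30.9° = 437.9 + 330.9 = 768.8 kN/m
FS = R / T = 768.8 / 711.5 = 1.081

FS = 1.08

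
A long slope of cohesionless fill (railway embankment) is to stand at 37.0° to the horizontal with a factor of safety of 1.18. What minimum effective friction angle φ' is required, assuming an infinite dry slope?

FS = tanφ'/tanβ ⇒ tanφ' = FS · tanβ = 1.18 · tan37.0° = 0.8892
φ' = arctan(0.8892) = 41.64°

φ' = 41.6°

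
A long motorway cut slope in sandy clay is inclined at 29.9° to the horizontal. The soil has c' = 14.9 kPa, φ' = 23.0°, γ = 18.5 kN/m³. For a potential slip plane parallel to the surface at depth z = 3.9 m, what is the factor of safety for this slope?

For an infinite slope with a slip plane parallel to the surface (no pore pressure): FS = [c' + γz cos²β tanφ'] / [γz sinβ cosβ].
γz = 18.5·3.9 = 72.15 kN/m²
Numerator = 14.9 + 72.15·cos²29.9°·tan23.0° = 14.9 + 72.15·0.7515·0.4245 = 37.916 kPa
Denominator = 72.15·sin29.9°·cos29.9° = 72.15·0.4985·0.8669 = 31.179 kPa
FS = 37.916 / 31.179 = 1.216

FS = 1.22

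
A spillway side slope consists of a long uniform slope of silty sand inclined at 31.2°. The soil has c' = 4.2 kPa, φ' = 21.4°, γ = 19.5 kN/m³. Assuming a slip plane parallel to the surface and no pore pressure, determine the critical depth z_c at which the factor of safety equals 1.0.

z_c = 1.38 m

Setting FS = 1.00 in FS = [c' + γz cos²β tanφ'] / [γz sinβ cosβ] and solving for z:
z = c' / [γ cosβ (FS·sinβ − cosβ·tanφ')]
  = 4.2 / [19.5·cos31.2°·(1.00·sin31.2° − cos31.2°·tan21.4°)]
  = 4.2 / [19.5·0.8554·(1.00·0.5180 − 0.8554·0.3919)]
  = 4.2 / 3.0493 = 1.377 m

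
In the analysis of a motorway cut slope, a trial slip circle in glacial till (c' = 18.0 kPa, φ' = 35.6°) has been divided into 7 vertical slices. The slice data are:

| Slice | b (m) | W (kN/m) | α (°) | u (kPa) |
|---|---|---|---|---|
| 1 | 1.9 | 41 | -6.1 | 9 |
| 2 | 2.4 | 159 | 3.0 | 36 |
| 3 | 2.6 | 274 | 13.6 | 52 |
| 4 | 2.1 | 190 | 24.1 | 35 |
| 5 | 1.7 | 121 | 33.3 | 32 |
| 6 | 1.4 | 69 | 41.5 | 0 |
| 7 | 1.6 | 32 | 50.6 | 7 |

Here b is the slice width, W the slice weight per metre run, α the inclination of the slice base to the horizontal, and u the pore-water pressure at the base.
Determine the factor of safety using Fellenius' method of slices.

FS = 2.03

Ordinary method of slices: FS = Σ[c'·Δl_i + (W_i cosα_i − u_i·Δl_i)·tanφ'] / Σ W_i sinα_i, with Δl_i = b_i / cosα_i.
Slice 1: Δl = 1.9/cos(-6.1°) = 1.911 m; N'_1 = 41·cos(-6.1°) − 9·1.911 = 23.6; c'Δl = 34.39; W sinα = -4.4
Slice 2: Δl = 2.4/cos3.0° = 2.403 m; N'_2 = 159·cos3.0° − 36·2.403 = 72.3; c'Δl = 43.26; W sinα = 8.3
Slice 3: Δl = 2.6/cos13.6° = 2.675 m; N'_3 = 274·cos13.6° − 52·2.675 = 127.2; c'Δl = 48.15; W sinα = 64.4
Slice 4: Δl = 2.1/cos24.1° = 2.301 m; N'_4 = 190·cos24.1° − 35·2.301 = 92.9; c'Δl = 41.41; W sinα = 77.6
Slice 5: Δl = 1.7/cos33.3° = 2.034 m; N'_5 = 121·cos33.3° − 32·2.034 = 36.0; c'Δl = 36.61; W sinα = 66.4
Slice 6: Δl = 1.4/cos41.5° = 1.869 m; N'_6 = 69·cos41.5° − 0·1.869 = 51.7; c'Δl = 33.65; W sinα = 45.7
Slice 7: Δl = 1.6/cos50.6° = 2.521 m; N'_7 = 32·cos50.6° − 7·2.521 = 2.7; c'Δl = 45.37; W sinα = 24.7
Σc'Δl = 282.8 kN/m; ΣN' = 406.4 kN/m; ΣW sinα = 282.9 kN/m
Resisting = 282.8 + 406.4·tan35.6° = 282.8 + 290.9 = 573.8 kN/m
FS = 573.8 / 282.9 = 2.028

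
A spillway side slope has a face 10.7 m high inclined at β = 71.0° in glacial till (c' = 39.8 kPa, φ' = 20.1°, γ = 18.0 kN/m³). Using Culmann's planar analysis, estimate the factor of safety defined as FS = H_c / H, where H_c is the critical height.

H_c = (4c'/γ) · sinβ cosφ' / [1 − cos(β − φ')]
    = (4·39.8/18.0) · sin71.0°·cos20.1° / [1 − cos50.9°]
    = 8.844 · 0.8879 / 0.3693 = 21.26 m
FS = H_c / H = 21.26 / 10.7 = 1.987

FS = 1.99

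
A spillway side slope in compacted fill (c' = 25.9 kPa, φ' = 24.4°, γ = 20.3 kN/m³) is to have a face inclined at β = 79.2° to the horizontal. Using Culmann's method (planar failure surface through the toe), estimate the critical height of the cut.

H_c = 10.78 m

Culmann's analysis gives the critical failure plane at α_cr = (β + φ')/2 = (79.2 + 24.4)/2 = 51.8°, and the critical height
H_c = (4c'/γ) · sinβ cosφ' / [1 − cos(β − φ')]
    = (4·25.9/20.3) · sin79.2°·cos24.4° / [1 − cos(54.8°)]
    = 5.103 · 0.9823·0.9107 / [1 − 0.5764]
    = 5.103 · 0.8946 / 0.4236
    = 10.78 m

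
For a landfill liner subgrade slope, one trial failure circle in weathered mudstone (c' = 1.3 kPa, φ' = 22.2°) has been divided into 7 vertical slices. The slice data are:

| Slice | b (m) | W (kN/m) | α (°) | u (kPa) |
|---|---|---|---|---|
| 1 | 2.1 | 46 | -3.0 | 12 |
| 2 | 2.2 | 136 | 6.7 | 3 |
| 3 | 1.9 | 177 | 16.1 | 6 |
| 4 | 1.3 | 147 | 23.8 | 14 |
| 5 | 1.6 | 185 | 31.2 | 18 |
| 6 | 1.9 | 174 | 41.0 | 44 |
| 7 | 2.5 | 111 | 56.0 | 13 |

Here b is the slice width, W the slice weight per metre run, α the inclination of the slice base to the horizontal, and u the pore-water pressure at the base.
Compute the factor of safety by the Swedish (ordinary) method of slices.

FS = 0.60

Ordinary method of slices: FS = Σ[c'·Δl_i + (W_i cosα_i − u_i·Δl_i)·tanφ'] / Σ W_i sinα_i, with Δl_i = b_i / cosα_i.
Slice 1: Δl = 2.1/cos(-3.0°) = 2.103 m; N'_1 = 46·cos(-3.0°) − 12·2.103 = 20.7; c'Δl = 2.73; W sinα = -2.4
Slice 2: Δl = 2.2/cos6.7° = 2.215 m; N'_2 = 136·cos6.7° − 3·2.215 = 128.4; c'Δl = 2.88; W sinα = 15.9
Slice 3: Δl = 1.9/cos16.1° = 1.978 m; N'_3 = 177·cos16.1° − 6·1.978 = 158.2; c'Δl = 2.57; W sinα = 49.1
Slice 4: Δl = 1.3/cos23.8° = 1.421 m; N'_4 = 147·cos23.8° − 14·1.421 = 114.6; c'Δl = 1.85; W sinα = 59.3
Slice 5: Δl = 1.6/cos31.2° = 1.871 m; N'_5 = 185·cos31.2° − 18·1.871 = 124.6; c'Δl = 2.43; W sinα = 95.8
Slice 6: Δl = 1.9/cos41.0° = 2.518 m; N'_6 = 174·cos41.0° − 44·2.518 = 20.5; c'Δl = 3.27; W sinα = 114.2
Slice 7: Δl = 2.5/cos56.0° = 4.471 m; N'_7 = 111·cos56.0° − 13·4.471 = 4.0; c'Δl = 5.81; W sinα = 92.0
Σc'Δl = 21.5 kN/m; ΣN' = 571.0 kN/m; ΣW sinα = 423.9 kN/m
Resisting = 21.5 + 571.0·tan22.2° = 21.5 + 233.0 = 254.6 kN/m
FS = 254.6 / 423.9 = 0.601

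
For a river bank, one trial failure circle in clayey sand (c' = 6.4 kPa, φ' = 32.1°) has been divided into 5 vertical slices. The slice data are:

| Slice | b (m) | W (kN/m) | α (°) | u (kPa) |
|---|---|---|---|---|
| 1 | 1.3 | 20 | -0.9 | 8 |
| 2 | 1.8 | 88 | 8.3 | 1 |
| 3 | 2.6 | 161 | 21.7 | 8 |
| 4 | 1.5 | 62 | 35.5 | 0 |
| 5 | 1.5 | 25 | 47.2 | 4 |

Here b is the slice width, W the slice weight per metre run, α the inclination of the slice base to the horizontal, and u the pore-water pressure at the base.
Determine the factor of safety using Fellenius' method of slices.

FS = 1.90

Ordinary method of slices: FS = Σ[c'·Δl_i + (W_i cosα_i − u_i·Δl_i)·tanφ'] / Σ W_i sinα_i, with Δl_i = b_i / cosα_i.
Slice 1: Δl = 1.3/cos(-0.9°) = 1.300 m; N'_1 = 20·cos(-0.9°) − 8·1.300 = 9.6; c'Δl = 8.32; W sinα = -0.3
Slice 2: Δl = 1.8/cos8.3° = 1.819 m; N'_2 = 88·cos8.3° − 1·1.819 = 85.3; c'Δl = 11.64; W sinα = 12.7
Slice 3: Δl = 2.6/cos21.7° = 2.798 m; N'_3 = 161·cos21.7° − 8·2.798 = 127.2; c'Δl = 17.91; W sinα = 59.5
Slice 4: Δl = 1.5/cos35.5° = 1.842 m; N'_4 = 62·cos35.5° − 0·1.842 = 50.5; c'Δl = 11.79; W sinα = 36.0
Slice 5: Δl = 1.5/cos47.2° = 2.208 m; N'_5 = 25·cos47.2° − 4·2.208 = 8.2; c'Δl = 14.13; W sinα = 18.3
Σc'Δl = 63.8 kN/m; ΣN' = 280.7 kN/m; ΣW sinα = 126.3 kN/m
Resisting = 63.8 + 280.7·tan32.1° = 63.8 + 176.1 = 239.9 kN/m
FS = 239.9 / 126.3 = 1.900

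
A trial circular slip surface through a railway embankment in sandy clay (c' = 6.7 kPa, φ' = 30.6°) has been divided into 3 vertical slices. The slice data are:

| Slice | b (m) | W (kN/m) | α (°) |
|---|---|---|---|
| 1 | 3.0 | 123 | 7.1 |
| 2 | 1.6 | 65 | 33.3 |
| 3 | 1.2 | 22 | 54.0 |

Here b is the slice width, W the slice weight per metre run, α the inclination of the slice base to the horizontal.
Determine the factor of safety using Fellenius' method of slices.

FS = 2.31

Ordinary method of slices: FS = Σ[c'·Δl_i + (W_i cosα_i)·tanφ'] / Σ W_i sinα_i, with Δl_i = b_i / cosα_i.
Slice 1: Δl = 3.0/cos7.1° = 3.023 m; N'_1 = 123·cos7.1° = 122.1; c'Δl = 20.26; W sinα = 15.2
Slice 2: Δl = 1.6/cos33.3° = 1.914 m; N'_2 = 65·cos33.3° = 54.3; c'Δl = 12.83; W sinα = 35.7
Slice 3: Δl = 1.2/cos54.0° = 2.042 m; N'_3 = 22·cos54.0° = 12.9; c'Δl = 13.68; W sinα = 17.8
Σc'Δl = 46.8 kN/m; ΣN' = 189.3 kN/m; ΣW sinα = 68.7 kN/m
Resisting = 46.8 + 189.3·tan30.6° = 46.8 + 112.0 = 158.7 kN/m
FS = 158.7 / 68.7 = 2.311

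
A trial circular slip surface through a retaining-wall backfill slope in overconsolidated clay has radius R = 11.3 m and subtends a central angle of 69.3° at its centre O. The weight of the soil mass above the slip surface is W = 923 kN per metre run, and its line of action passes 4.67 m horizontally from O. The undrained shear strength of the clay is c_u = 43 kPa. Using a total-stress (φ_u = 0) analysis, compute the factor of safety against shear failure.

FS = 1.54

Taking moments about the centre O, the resisting moment is provided by the undrained shear strength acting along the arc:
Arc length L_a = R·θ = 11.3·(69.3°·π/180) = 11.3·1.2095 = 13.67 m
M_R = c_u·L_a·R = 43·13.67·11.3 = 6641.0 kN·m/m
M_D = W·d = 923·4.67 = 4310.4 kN·m/m
FS = M_R / M_D = 6641.0 / 4310.4 = 1.541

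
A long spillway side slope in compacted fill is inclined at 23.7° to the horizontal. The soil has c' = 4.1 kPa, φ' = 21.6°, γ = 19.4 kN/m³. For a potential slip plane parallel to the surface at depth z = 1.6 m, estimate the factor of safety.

For an infinite slope with a slip plane parallel to the surface (no pore pressure): FS = [c' + γz cos²β tanφ'] / [γz sinβ cosβ].
γz = 19.4·1.6 = 31.04 kN/m²
Numerator = 4.1 + 31.04·cos²23.7°·tan21.6° = 4.1 + 31.04·0.8384·0.3959 = 14.404 kPa
Denominator = 31.04·sin23.7°·cos23.7° = 31.04·0.4019·0.9157 = 11.424 kPa
FS = 14.404 / 11.424 = 1.261

FS = 1.26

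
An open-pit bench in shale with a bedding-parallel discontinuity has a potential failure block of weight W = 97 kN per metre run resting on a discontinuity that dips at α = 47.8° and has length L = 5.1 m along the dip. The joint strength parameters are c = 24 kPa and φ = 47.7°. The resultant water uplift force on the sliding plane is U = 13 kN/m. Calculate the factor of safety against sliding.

Resolving the block weight along and normal to the plane and applying the Mohr–Coulomb strength on the joint:
N' = W cosα − U = 97·cos47.8° − 13 = 52.2 kN/m
Driving force T = W sinα = 97·sin47.8° = 71.9 kN/m
Resisting force R = c·L + N'·tanφ = 24·5.1 + 52.2·tan47.7° = 122.4 + 57.3 = 179.7 kN/m
FS = R / T = 179.7 / 71.9 = 2.501

FS = 2.50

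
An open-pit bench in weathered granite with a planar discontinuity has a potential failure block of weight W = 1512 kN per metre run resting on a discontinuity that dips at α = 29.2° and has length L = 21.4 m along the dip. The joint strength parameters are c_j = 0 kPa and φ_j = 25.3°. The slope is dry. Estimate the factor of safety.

FS = 0.85

Resolving the block weight along and normal to the plane and applying the Mohr–Coulomb strength on the joint:
N' = W cosα = 1512·cos29.2° = 1319.9 kN/m
Driving force T = W sinα = 1512·sin29.2° = 737.6 kN/m
Resisting force R = c_j·L + N'·tanφ_j = 0·21.4 + 1319.9·tan25.3° = 0.0 + 623.9 = 623.9 kN/m
FS = R / T = 623.9 / 737.6 = 0.846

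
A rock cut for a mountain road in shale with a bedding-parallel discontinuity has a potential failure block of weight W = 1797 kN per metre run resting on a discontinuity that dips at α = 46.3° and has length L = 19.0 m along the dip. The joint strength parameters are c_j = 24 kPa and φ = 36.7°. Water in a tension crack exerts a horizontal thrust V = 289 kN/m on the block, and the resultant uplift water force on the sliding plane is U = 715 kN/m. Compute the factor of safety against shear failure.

Resolving the block weight along and normal to the plane and applying the Mohr–Coulomb strength on the joint:
N' = W cosα − U − V sinα = 1797·cos46.3° − 715 − 289·sin46.3° = 317.6 kN/m
Driving force T = W sinα + V cosα = 1797·sin46.3° + 289·cos46.3° = 1498.8 kN/m
Resisting force R = c_j·L + N'·tanφ = 24·19.0 + 317.6·tan36.7° = 456.0 + 236.7 = 692.7 kN/m
FS = R / T = 692.7 / 1498.8 = 0.462

FS = 0.46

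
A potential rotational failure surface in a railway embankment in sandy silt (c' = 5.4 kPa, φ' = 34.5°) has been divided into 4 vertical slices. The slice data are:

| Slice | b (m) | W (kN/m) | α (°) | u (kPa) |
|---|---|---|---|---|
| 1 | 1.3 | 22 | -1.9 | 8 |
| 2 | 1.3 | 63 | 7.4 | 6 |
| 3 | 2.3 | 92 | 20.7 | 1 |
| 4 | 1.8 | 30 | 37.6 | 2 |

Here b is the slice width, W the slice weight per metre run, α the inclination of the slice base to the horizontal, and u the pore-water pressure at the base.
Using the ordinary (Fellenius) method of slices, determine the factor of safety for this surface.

FS = 2.68

Ordinary method of slices: FS = Σ[c'·Δl_i + (W_i cosα_i − u_i·Δl_i)·tanφ'] / Σ W_i sinα_i, with Δl_i = b_i / cosα_i.
Slice 1: Δl = 1.3/cos(-1.9°) = 1.301 m; N'_1 = 22·cos(-1.9°) − 8·1.301 = 11.6; c'Δl = 7.02; W sinα = -0.7
Slice 2: Δl = 1.3/cos7.4° = 1.311 m; N'_2 = 63·cos7.4° − 6·1.311 = 54.6; c'Δl = 7.08; W sinα = 8.1
Slice 3: Δl = 2.3/cos20.7° = 2.459 m; N'_3 = 92·cos20.7° − 1·2.459 = 83.6; c'Δl = 13.28; W sinα = 32.5
Slice 4: Δl = 1.8/cos37.6° = 2.272 m; N'_4 = 30·cos37.6° − 2·2.272 = 19.2; c'Δl = 12.27; W sinα = 18.3
Σc'Δl = 39.6 kN/m; ΣN' = 169.0 kN/m; ΣW sinα = 58.2 kN/m
Resisting = 39.6 + 169.0·tan34.5° = 39.6 + 116.2 = 155.8 kN/m
FS = 155.8 / 58.2 = 2.677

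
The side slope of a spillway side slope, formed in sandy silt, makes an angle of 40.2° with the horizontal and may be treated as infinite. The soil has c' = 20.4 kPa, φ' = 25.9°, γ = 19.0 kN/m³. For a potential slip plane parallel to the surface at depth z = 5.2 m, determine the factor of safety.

FS = 0.99

For an infinite slope with a slip plane parallel to the surface (no pore pressure): FS = [c' + γz cos²β tanφ'] / [γz sinβ cosβ].
γz = 19.0·5.2 = 98.80 kN/m²
Numerator = 20.4 + 98.80·cos²40.2°·tan25.9° = 20.4 + 98.80·0.5834·0.4856 = 48.388 kPa
Denominator = 98.80·sin40.2°·cos40.2° = 98.80·0.6455·0.7638 = 48.708 kPa
FS = 48.388 / 48.708 = 0.993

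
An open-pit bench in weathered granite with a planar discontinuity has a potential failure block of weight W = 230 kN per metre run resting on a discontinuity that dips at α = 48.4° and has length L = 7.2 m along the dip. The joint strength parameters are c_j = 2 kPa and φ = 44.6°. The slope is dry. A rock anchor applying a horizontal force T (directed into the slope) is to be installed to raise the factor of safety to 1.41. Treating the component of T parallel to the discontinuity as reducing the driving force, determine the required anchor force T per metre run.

Resolving forces along and normal to the sliding plane, with the horizontal anchor force T adding T·sinα to the effective normal force and T·cosα acting up the plane against the driving force:
FS = [c_jL + (W cosα + T sinα) tanφ] / [W sinα − T cosα]
Without the anchor: N' = 152.7 kN/m, driving T_d = 172.0 kN/m, resisting R = 2·7.2 + 152.7·tan44.6° = 165.0 kN/m, FS = 0.96.
Setting FS = 1.41 and solving for T:
1.41·(172.0 − T cos48.4°) = 165.0 + T sin48.4°·tan44.6°
T·(sin48.4°·tan44.6° + 1.41·cos48.4°) = 1.41·172.0 − 165.0
T·(0.7478·0.9861 + 1.41·0.6639) = 242.5 − 165.0 = 77.5
T·1.6736 = 77.5
T = 46.3 kN/m

T = 46 kN/m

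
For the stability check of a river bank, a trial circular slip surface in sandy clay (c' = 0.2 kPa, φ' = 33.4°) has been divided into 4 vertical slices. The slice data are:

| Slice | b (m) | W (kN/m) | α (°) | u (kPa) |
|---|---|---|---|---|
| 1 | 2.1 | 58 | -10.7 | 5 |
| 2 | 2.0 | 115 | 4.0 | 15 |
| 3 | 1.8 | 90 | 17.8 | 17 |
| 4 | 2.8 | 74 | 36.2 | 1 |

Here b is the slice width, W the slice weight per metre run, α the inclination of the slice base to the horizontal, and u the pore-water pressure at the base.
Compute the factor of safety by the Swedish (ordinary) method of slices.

FS = 2.35

Ordinary method of slices: FS = Σ[c'·Δl_i + (W_i cosα_i − u_i·Δl_i)·tanφ'] / Σ W_i sinα_i, with Δl_i = b_i / cosα_i.
Slice 1: Δl = 2.1/cos(-10.7°) = 2.137 m; N'_1 = 58·cos(-10.7°) − 5·2.137 = 46.3; c'Δl = 0.43; W sinα = -10.8
Slice 2: Δl = 2.0/cos4.0° = 2.005 m; N'_2 = 115·cos4.0° − 15·2.005 = 84.6; c'Δl = 0.40; W sinα = 8.0
Slice 3: Δl = 1.8/cos17.8° = 1.890 m; N'_3 = 90·cos17.8° − 17·1.890 = 53.6; c'Δl = 0.38; W sinα = 27.5
Slice 4: Δl = 2.8/cos36.2° = 3.470 m; N'_4 = 74·cos36.2° − 1·3.470 = 56.2; c'Δl = 0.69; W sinα = 43.7
Σc'Δl = 1.9 kN/m; ΣN' = 240.8 kN/m; ΣW sinα = 68.5 kN/m
Resisting = 1.9 + 240.8·tan33.4° = 1.9 + 158.7 = 160.6 kN/m
FS = 160.6 / 68.5 = 2.346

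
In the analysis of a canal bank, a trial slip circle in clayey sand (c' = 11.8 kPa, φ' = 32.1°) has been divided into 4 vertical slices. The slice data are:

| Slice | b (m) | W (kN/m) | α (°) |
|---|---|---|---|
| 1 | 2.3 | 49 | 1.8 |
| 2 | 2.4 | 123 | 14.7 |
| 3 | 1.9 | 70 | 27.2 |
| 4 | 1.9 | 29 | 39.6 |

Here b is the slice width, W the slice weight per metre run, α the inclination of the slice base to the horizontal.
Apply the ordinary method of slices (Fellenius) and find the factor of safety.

FS = 3.23

Ordinary method of slices: FS = Σ[c'·Δl_i + (W_i cosα_i)·tanφ'] / Σ W_i sinα_i, with Δl_i = b_i / cosα_i.
Slice 1: Δl = 2.3/cos1.8° = 2.301 m; N'_1 = 49·cos1.8° = 49.0; c'Δl = 27.15; W sinα = 1.5
Slice 2: Δl = 2.4/cos14.7° = 2.481 m; N'_2 = 123·cos14.7° = 119.0; c'Δl = 29.28; W sinα = 31.2
Slice 3: Δl = 1.9/cos27.2° = 2.136 m; N'_3 = 70·cos27.2° = 62.3; c'Δl = 25.21; W sinα = 32.0
Slice 4: Δl = 1.9/cos39.6° = 2.466 m; N'_4 = 29·cos39.6° = 22.3; c'Δl = 29.10; W sinα = 18.5
Σc'Δl = 110.7 kN/m; ΣN' = 252.6 kN/m; ΣW sinα = 83.2 kN/m
Resisting = 110.7 + 252.6·tan32.1° = 110.7 + 158.4 = 269.2 kN/m
FS = 269.2 / 83.2 = 3.234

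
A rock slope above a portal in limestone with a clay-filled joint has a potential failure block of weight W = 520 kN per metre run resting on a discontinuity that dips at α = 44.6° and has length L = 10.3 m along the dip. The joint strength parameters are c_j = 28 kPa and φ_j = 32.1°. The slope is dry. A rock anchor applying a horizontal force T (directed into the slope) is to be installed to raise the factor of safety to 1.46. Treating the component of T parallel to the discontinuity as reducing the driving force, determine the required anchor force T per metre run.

T = 8 kN/m

Resolving forces along and normal to the sliding plane, with the horizontal anchor force T adding T·sinα to the effective normal force and T·cosα acting up the plane against the driving force:
FS = [c_jL + (W cosα + T sinα) tanφ_j] / [W sinα − T cosα]
Without the anchor: N' = 370.3 kN/m, driving T_d = 365.1 kN/m, resisting R = 28·10.3 + 370.3·tan32.1° = 520.7 kN/m, FS = 1.43.
Setting FS = 1.46 and solving for T:
1.46·(365.1 − T cos44.6°) = 520.7 + T sin44.6°·tan32.1°
T·(sin44.6°·tan32.1° + 1.46·cos44.6°) = 1.46·365.1 − 520.7
T·(0.7022·0.6273 + 1.46·0.7120) = 533.1 − 520.7 = 12.4
T·1.4800 = 12.4
T = 8.4 kN/m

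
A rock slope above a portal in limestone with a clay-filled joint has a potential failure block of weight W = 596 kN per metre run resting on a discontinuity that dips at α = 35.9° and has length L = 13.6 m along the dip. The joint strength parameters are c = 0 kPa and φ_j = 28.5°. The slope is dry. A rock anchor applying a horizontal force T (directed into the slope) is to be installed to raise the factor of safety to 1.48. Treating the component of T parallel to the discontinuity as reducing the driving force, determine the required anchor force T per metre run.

T = 168 kN/m

Resolving forces along and normal to the sliding plane, with the horizontal anchor force T adding T·sinα to the effective normal force and T·cosα acting up the plane against the driving force:
FS = [cL + (W cosα + T sinα) tanφ_j] / [W sinα − T cosα]
Without the anchor: N' = 482.8 kN/m, driving T_d = 349.5 kN/m, resisting R = 0·13.6 + 482.8·tan28.5° = 262.1 kN/m, FS = 0.75.
Setting FS = 1.48 and solving for T:
1.48·(349.5 − T cos35.9°) = 262.1 + T sin35.9°·tan28.5°
T·(sin35.9°·tan28.5° + 1.48·cos35.9°) = 1.48·349.5 − 262.1
T·(0.5864·0.5430 + 1.48·0.8100) = 517.2 − 262.1 = 255.1
T·1.5172 = 255.1
T = 168.1 kN/m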